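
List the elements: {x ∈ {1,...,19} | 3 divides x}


Checking each candidate:
Condition: multiples of 3 in {1,...,19}
Result = {3, 6, 9, 12, 15, 18}

{3, 6, 9, 12, 15, 18}


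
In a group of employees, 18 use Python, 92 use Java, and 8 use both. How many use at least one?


|A ∪ B| = |A| + |B| - |A ∩ B|
= 18 + 92 - 8
= 102

|A ∪ B| = 102


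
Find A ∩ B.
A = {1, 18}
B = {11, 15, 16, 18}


A ∩ B = elements in both A and B
A = {1, 18}
B = {11, 15, 16, 18}
A ∩ B = {18}

A ∩ B = {18}


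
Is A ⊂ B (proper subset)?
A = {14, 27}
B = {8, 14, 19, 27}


A ⊂ B requires: A ⊆ B AND A ≠ B.
A ⊆ B? Yes
A = B? No
A ⊂ B: Yes (A is a proper subset of B)

Yes, A ⊂ B


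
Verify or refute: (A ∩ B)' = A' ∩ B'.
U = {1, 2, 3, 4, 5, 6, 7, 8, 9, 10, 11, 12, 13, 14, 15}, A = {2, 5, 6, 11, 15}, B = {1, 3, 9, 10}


LHS: A ∩ B = ∅
(A ∩ B)' = U \ (A ∩ B) = {1, 2, 3, 4, 5, 6, 7, 8, 9, 10, 11, 12, 13, 14, 15}
A' = {1, 3, 4, 7, 8, 9, 10, 12, 13, 14}, B' = {2, 4, 5, 6, 7, 8, 11, 12, 13, 14, 15}
Claimed RHS: A' ∩ B' = {4, 7, 8, 12, 13, 14}
Identity is INVALID: LHS = {1, 2, 3, 4, 5, 6, 7, 8, 9, 10, 11, 12, 13, 14, 15} but the RHS claimed here equals {4, 7, 8, 12, 13, 14}. The correct form is (A ∩ B)' = A' ∪ B'.

Identity is invalid: (A ∩ B)' = {1, 2, 3, 4, 5, 6, 7, 8, 9, 10, 11, 12, 13, 14, 15} but A' ∩ B' = {4, 7, 8, 12, 13, 14}. The correct De Morgan law is (A ∩ B)' = A' ∪ B'.


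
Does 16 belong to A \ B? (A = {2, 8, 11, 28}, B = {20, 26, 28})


A = {2, 8, 11, 28}, B = {20, 26, 28}
A \ B = elements in A but not in B
A \ B = {2, 8, 11}
Checking if 16 ∈ A \ B
16 is not in A \ B → False

16 ∉ A \ B


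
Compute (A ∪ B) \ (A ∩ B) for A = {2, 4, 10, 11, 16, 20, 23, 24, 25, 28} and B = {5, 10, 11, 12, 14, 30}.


A △ B = (A \ B) ∪ (B \ A) = elements in exactly one of A or B
A \ B = {2, 4, 16, 20, 23, 24, 25, 28}
B \ A = {5, 12, 14, 30}
A △ B = {2, 4, 5, 12, 14, 16, 20, 23, 24, 25, 28, 30}

A △ B = {2, 4, 5, 12, 14, 16, 20, 23, 24, 25, 28, 30}


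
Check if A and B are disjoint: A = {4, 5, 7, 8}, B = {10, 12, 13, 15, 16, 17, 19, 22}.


Disjoint means A ∩ B = ∅.
A ∩ B = ∅
A ∩ B = ∅, so A and B are disjoint.

Yes, A and B are disjoint


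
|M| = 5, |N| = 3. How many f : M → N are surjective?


n = |M| = 5, k = |N| = 3. Surjections via inclusion-exclusion:
S(n,k) = Σ(-1)^i × C(k,i) × (k-i)^n, i=0 to k
i=0: (-1)^0×C(3,0)×3^5 = 243
i=1: (-1)^1×C(3,1)×2^5 = -96
i=2: (-1)^2×C(3,2)×1^5 = 3
i=3: (-1)^3×C(3,3)×0^5 = 0
Total = 150

Number of surjections = 150


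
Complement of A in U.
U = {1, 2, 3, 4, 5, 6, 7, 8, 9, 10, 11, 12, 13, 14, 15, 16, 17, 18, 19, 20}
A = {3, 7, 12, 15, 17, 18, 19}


Aᶜ = U \ A = elements in U but not in A
U = {1, 2, 3, 4, 5, 6, 7, 8, 9, 10, 11, 12, 13, 14, 15, 16, 17, 18, 19, 20}
A = {3, 7, 12, 15, 17, 18, 19}
Aᶜ = {1, 2, 4, 5, 6, 8, 9, 10, 11, 13, 14, 16, 20}

Aᶜ = {1, 2, 4, 5, 6, 8, 9, 10, 11, 13, 14, 16, 20}


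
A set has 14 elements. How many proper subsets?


Total subsets = 2^n = 2^14 = 16384
Proper subsets exclude the set itself: 2^n - 1
= 16384 - 1
= 16383

Number of proper subsets = 16383


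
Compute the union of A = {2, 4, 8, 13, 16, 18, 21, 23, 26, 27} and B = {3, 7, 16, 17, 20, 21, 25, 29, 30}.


A ∪ B = all elements in A or B (or both)
A = {2, 4, 8, 13, 16, 18, 21, 23, 26, 27}
B = {3, 7, 16, 17, 20, 21, 25, 29, 30}
A ∪ B = {2, 3, 4, 7, 8, 13, 16, 17, 18, 20, 21, 23, 25, 26, 27, 29, 30}

A ∪ B = {2, 3, 4, 7, 8, 13, 16, 17, 18, 20, 21, 23, 25, 26, 27, 29, 30}


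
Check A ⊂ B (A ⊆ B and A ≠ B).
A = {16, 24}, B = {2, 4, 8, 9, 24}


A ⊂ B requires: A ⊆ B AND A ≠ B.
A ⊆ B? No
A ⊄ B, so A is not a proper subset.

No, A is not a proper subset of B


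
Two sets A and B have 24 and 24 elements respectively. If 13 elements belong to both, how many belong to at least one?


|A ∪ B| = |A| + |B| - |A ∩ B|
= 24 + 24 - 13
= 35

|A ∪ B| = 35


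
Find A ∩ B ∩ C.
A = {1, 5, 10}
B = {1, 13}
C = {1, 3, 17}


A ∩ B = {1}
(A ∩ B) ∩ C = {1}

A ∩ B ∩ C = {1}


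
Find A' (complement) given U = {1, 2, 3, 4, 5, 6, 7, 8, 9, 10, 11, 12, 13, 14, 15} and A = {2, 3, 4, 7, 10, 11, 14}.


Aᶜ = U \ A = elements in U but not in A
U = {1, 2, 3, 4, 5, 6, 7, 8, 9, 10, 11, 12, 13, 14, 15}
A = {2, 3, 4, 7, 10, 11, 14}
Aᶜ = {1, 5, 6, 8, 9, 12, 13, 15}

Aᶜ = {1, 5, 6, 8, 9, 12, 13, 15}


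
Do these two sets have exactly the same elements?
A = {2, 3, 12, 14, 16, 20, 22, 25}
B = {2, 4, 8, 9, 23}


Two sets are equal iff they have exactly the same elements.
A = {2, 3, 12, 14, 16, 20, 22, 25}
B = {2, 4, 8, 9, 23}
Differences: {3, 4, 8, 9, 12, 14, 16, 20, 22, 23, 25}
A ≠ B

No, A ≠ B


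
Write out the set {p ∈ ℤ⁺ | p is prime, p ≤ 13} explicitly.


Checking each candidate:
Condition: primes ≤ 13
Result = {2, 3, 5, 7, 11, 13}

{2, 3, 5, 7, 11, 13}


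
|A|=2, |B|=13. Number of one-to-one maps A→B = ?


An injection sends each of |A| = 2 inputs to a distinct output in B.
# injections = |B|·(|B|-1)·…·(|B|-|A|+1) = 13! / (13 - 2)!
= 13 × 12
= 156

Number of injections = 156


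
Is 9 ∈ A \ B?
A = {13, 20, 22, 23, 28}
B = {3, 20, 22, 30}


A = {13, 20, 22, 23, 28}, B = {3, 20, 22, 30}
A \ B = elements in A but not in B
A \ B = {13, 23, 28}
Checking if 9 ∈ A \ B
9 is not in A \ B → False

9 ∉ A \ B


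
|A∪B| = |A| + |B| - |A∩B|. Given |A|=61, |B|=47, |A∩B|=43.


|A ∪ B| = |A| + |B| - |A ∩ B|
= 61 + 47 - 43
= 65

|A ∪ B| = 65


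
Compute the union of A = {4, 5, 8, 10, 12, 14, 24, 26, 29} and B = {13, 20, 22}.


A ∪ B = all elements in A or B (or both)
A = {4, 5, 8, 10, 12, 14, 24, 26, 29}
B = {13, 20, 22}
A ∪ B = {4, 5, 8, 10, 12, 13, 14, 20, 22, 24, 26, 29}

A ∪ B = {4, 5, 8, 10, 12, 13, 14, 20, 22, 24, 26, 29}


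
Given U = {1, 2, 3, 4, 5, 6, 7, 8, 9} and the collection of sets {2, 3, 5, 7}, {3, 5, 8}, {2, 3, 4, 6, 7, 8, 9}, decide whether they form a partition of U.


A partition requires: (1) non-empty parts, (2) pairwise disjoint, (3) union = U
Parts: {2, 3, 5, 7}, {3, 5, 8}, {2, 3, 4, 6, 7, 8, 9}
Union of parts: {2, 3, 4, 5, 6, 7, 8, 9}
U = {1, 2, 3, 4, 5, 6, 7, 8, 9}
All non-empty? True
Pairwise disjoint? False
Covers U? False

No, not a valid partition


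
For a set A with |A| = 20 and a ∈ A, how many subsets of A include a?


Subsets of A containing a correspond to subsets of A \ {a}, which has 19 elements.
Count = 2^(n-1) = 2^19
= 524288

Number of subsets containing a = 524288


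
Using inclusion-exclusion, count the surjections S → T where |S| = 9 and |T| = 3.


n = |S| = 9, k = |T| = 3. Surjections via inclusion-exclusion:
S(n,k) = Σ(-1)^i × C(k,i) × (k-i)^n, i=0 to k
i=0: (-1)^0×C(3,0)×3^9 = 19683
i=1: (-1)^1×C(3,1)×2^9 = -1536
i=2: (-1)^2×C(3,2)×1^9 = 3
i=3: (-1)^3×C(3,3)×0^9 = 0
Total = 18150

Number of surjections = 18150


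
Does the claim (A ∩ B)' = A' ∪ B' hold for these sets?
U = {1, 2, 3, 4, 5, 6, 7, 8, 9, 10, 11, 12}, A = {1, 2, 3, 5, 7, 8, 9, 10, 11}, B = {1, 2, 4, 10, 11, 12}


LHS: A ∩ B = {1, 2, 10, 11}
(A ∩ B)' = U \ (A ∩ B) = {3, 4, 5, 6, 7, 8, 9, 12}
A' = {4, 6, 12}, B' = {3, 5, 6, 7, 8, 9}
Claimed RHS: A' ∪ B' = {3, 4, 5, 6, 7, 8, 9, 12}
Identity is VALID: LHS = RHS = {3, 4, 5, 6, 7, 8, 9, 12} ✓

Identity is valid. (A ∩ B)' = A' ∪ B' = {3, 4, 5, 6, 7, 8, 9, 12}


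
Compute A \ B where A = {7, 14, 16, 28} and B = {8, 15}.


A \ B = elements in A but not in B
A = {7, 14, 16, 28}
B = {8, 15}
Remove from A any elements in B
A \ B = {7, 14, 16, 28}

A \ B = {7, 14, 16, 28}


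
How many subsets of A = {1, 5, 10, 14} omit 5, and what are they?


A subset of A that omits 5 is a subset of A \ {5}, so there are 2^(n-1) = 2^3 = 8 of them.
Subsets excluding 5: ∅, {1}, {10}, {14}, {1, 10}, {1, 14}, {10, 14}, {1, 10, 14}

Subsets excluding 5 (8 total): ∅, {1}, {10}, {14}, {1, 10}, {1, 14}, {10, 14}, {1, 10, 14}


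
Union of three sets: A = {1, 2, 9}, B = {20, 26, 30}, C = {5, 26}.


A ∪ B = {1, 2, 9, 20, 26, 30}
(A ∪ B) ∪ C = {1, 2, 5, 9, 20, 26, 30}

A ∪ B ∪ C = {1, 2, 5, 9, 20, 26, 30}


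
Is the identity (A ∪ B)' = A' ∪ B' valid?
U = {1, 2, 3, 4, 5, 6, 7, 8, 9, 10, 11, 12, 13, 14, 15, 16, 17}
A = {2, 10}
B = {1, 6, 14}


LHS: A ∪ B = {1, 2, 6, 10, 14}
(A ∪ B)' = U \ (A ∪ B) = {3, 4, 5, 7, 8, 9, 11, 12, 13, 15, 16, 17}
A' = {1, 3, 4, 5, 6, 7, 8, 9, 11, 12, 13, 14, 15, 16, 17}, B' = {2, 3, 4, 5, 7, 8, 9, 10, 11, 12, 13, 15, 16, 17}
Claimed RHS: A' ∪ B' = {1, 2, 3, 4, 5, 6, 7, 8, 9, 10, 11, 12, 13, 14, 15, 16, 17}
Identity is INVALID: LHS = {3, 4, 5, 7, 8, 9, 11, 12, 13, 15, 16, 17} but the RHS claimed here equals {1, 2, 3, 4, 5, 6, 7, 8, 9, 10, 11, 12, 13, 14, 15, 16, 17}. The correct form is (A ∪ B)' = A' ∩ B'.

Identity is invalid: (A ∪ B)' = {3, 4, 5, 7, 8, 9, 11, 12, 13, 15, 16, 17} but A' ∪ B' = {1, 2, 3, 4, 5, 6, 7, 8, 9, 10, 11, 12, 13, 14, 15, 16, 17}. The correct De Morgan law is (A ∪ B)' = A' ∩ B'.


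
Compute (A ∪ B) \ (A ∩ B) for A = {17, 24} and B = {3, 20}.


A △ B = (A \ B) ∪ (B \ A) = elements in exactly one of A or B
A \ B = {17, 24}
B \ A = {3, 20}
A △ B = {3, 17, 20, 24}

A △ B = {3, 17, 20, 24}


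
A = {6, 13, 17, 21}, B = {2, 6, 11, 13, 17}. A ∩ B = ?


A ∩ B = elements in both A and B
A = {6, 13, 17, 21}
B = {2, 6, 11, 13, 17}
A ∩ B = {6, 13, 17}

A ∩ B = {6, 13, 17}


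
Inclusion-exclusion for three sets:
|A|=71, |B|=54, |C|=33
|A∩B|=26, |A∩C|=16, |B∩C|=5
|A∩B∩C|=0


|A∪B∪C| = |A|+|B|+|C| - |A∩B|-|A∩C|-|B∩C| + |A∩B∩C|
= 71+54+33 - 26-16-5 + 0
= 158 - 47 + 0
= 111

|A ∪ B ∪ C| = 111


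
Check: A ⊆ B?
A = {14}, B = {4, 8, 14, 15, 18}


A ⊆ B means every element of A is in B.
All elements of A are in B.
So A ⊆ B.

Yes, A ⊆ B


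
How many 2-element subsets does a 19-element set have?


C(n,k) = n! / (k!(n-k)!)
C(19,2) = 19! / (2!17!)
= 171

C(19,2) = 171


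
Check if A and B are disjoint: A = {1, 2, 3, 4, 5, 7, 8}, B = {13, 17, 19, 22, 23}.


Disjoint means A ∩ B = ∅.
A ∩ B = ∅
A ∩ B = ∅, so A and B are disjoint.

Yes, A and B are disjoint


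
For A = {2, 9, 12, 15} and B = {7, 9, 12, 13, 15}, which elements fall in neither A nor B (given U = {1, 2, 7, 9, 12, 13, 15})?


A = {2, 9, 12, 15}
B = {7, 9, 12, 13, 15}
Region: in neither A nor B (given U = {1, 2, 7, 9, 12, 13, 15})
Elements: {1}

Elements in neither A nor B (given U = {1, 2, 7, 9, 12, 13, 15}): {1}


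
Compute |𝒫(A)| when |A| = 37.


Number of subsets = 2^n
= 2^37
= 137438953472

|P(A)| = 137438953472


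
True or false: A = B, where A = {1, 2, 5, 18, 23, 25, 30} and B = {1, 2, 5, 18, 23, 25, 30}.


Two sets are equal iff they have exactly the same elements.
A = {1, 2, 5, 18, 23, 25, 30}
B = {1, 2, 5, 18, 23, 25, 30}
Same elements → A = B

Yes, A = B


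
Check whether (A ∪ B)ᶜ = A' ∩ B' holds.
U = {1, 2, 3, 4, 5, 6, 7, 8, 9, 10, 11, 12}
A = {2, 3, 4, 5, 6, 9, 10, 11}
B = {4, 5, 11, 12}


LHS: A ∪ B = {2, 3, 4, 5, 6, 9, 10, 11, 12}
(A ∪ B)' = U \ (A ∪ B) = {1, 7, 8}
A' = {1, 7, 8, 12}, B' = {1, 2, 3, 6, 7, 8, 9, 10}
Claimed RHS: A' ∩ B' = {1, 7, 8}
Identity is VALID: LHS = RHS = {1, 7, 8} ✓

Identity is valid. (A ∪ B)' = A' ∩ B' = {1, 7, 8}


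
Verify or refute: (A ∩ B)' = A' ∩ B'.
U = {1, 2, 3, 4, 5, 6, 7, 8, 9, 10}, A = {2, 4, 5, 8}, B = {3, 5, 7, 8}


LHS: A ∩ B = {5, 8}
(A ∩ B)' = U \ (A ∩ B) = {1, 2, 3, 4, 6, 7, 9, 10}
A' = {1, 3, 6, 7, 9, 10}, B' = {1, 2, 4, 6, 9, 10}
Claimed RHS: A' ∩ B' = {1, 6, 9, 10}
Identity is INVALID: LHS = {1, 2, 3, 4, 6, 7, 9, 10} but the RHS claimed here equals {1, 6, 9, 10}. The correct form is (A ∩ B)' = A' ∪ B'.

Identity is invalid: (A ∩ B)' = {1, 2, 3, 4, 6, 7, 9, 10} but A' ∩ B' = {1, 6, 9, 10}. The correct De Morgan law is (A ∩ B)' = A' ∪ B'.


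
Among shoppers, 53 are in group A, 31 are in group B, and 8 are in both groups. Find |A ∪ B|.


|A ∪ B| = |A| + |B| - |A ∩ B|
= 53 + 31 - 8
= 76

|A ∪ B| = 76


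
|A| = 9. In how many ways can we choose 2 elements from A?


C(n,k) = n! / (k!(n-k)!)
C(9,2) = 9! / (2!7!)
= 36

C(9,2) = 36


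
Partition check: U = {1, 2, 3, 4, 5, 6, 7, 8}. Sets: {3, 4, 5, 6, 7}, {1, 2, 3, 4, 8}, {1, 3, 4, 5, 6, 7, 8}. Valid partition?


A partition requires: (1) non-empty parts, (2) pairwise disjoint, (3) union = U
Parts: {3, 4, 5, 6, 7}, {1, 2, 3, 4, 8}, {1, 3, 4, 5, 6, 7, 8}
Union of parts: {1, 2, 3, 4, 5, 6, 7, 8}
U = {1, 2, 3, 4, 5, 6, 7, 8}
All non-empty? True
Pairwise disjoint? False
Covers U? True

No, not a valid partition


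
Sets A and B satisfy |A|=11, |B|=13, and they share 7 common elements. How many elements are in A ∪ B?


|A ∪ B| = |A| + |B| - |A ∩ B|
= 11 + 13 - 7
= 17

|A ∪ B| = 17


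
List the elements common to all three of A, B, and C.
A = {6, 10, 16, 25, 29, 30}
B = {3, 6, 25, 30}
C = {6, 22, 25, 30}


A ∩ B = {6, 25, 30}
(A ∩ B) ∩ C = {6, 25, 30}

A ∩ B ∩ C = {6, 25, 30}


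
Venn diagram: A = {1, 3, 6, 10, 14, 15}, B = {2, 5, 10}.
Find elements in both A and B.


A = {1, 3, 6, 10, 14, 15}
B = {2, 5, 10}
Region: in both A and B
Elements: {10}

Elements in both A and B: {10}


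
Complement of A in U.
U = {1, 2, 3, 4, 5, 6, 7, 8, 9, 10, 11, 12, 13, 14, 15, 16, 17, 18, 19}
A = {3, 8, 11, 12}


Aᶜ = U \ A = elements in U but not in A
U = {1, 2, 3, 4, 5, 6, 7, 8, 9, 10, 11, 12, 13, 14, 15, 16, 17, 18, 19}
A = {3, 8, 11, 12}
Aᶜ = {1, 2, 4, 5, 6, 7, 9, 10, 13, 14, 15, 16, 17, 18, 19}

Aᶜ = {1, 2, 4, 5, 6, 7, 9, 10, 13, 14, 15, 16, 17, 18, 19}


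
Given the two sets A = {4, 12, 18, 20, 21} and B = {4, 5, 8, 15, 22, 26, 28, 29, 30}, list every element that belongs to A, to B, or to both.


A ∪ B = all elements in A or B (or both)
A = {4, 12, 18, 20, 21}
B = {4, 5, 8, 15, 22, 26, 28, 29, 30}
A ∪ B = {4, 5, 8, 12, 15, 18, 20, 21, 22, 26, 28, 29, 30}

A ∪ B = {4, 5, 8, 12, 15, 18, 20, 21, 22, 26, 28, 29, 30}


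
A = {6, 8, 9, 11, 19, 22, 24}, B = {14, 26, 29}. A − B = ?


A \ B = elements in A but not in B
A = {6, 8, 9, 11, 19, 22, 24}
B = {14, 26, 29}
Remove from A any elements in B
A \ B = {6, 8, 9, 11, 19, 22, 24}

A \ B = {6, 8, 9, 11, 19, 22, 24}


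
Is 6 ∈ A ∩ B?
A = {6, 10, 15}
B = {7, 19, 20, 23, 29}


A = {6, 10, 15}, B = {7, 19, 20, 23, 29}
A ∩ B = elements in both A and B
A ∩ B = ∅
Checking if 6 ∈ A ∩ B
6 is not in A ∩ B → False

6 ∉ A ∩ B


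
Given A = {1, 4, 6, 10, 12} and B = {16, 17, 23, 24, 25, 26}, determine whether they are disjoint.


Disjoint means A ∩ B = ∅.
A ∩ B = ∅
A ∩ B = ∅, so A and B are disjoint.

Yes, A and B are disjoint


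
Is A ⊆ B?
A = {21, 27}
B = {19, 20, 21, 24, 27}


A ⊆ B means every element of A is in B.
All elements of A are in B.
So A ⊆ B.

Yes, A ⊆ B


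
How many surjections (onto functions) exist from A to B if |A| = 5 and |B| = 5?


n = |A| = 5, k = |B| = 5. Surjections via inclusion-exclusion:
S(n,k) = Σ(-1)^i × C(k,i) × (k-i)^n, i=0 to k
i=0: (-1)^0×C(5,0)×5^5 = 3125
i=1: (-1)^1×C(5,1)×4^5 = -5120
i=2: (-1)^2×C(5,2)×3^5 = 2430
i=3: (-1)^3×C(5,3)×2^5 = -320
i=4: (-1)^4×C(5,4)×1^5 = 5
i=5: (-1)^5×C(5,5)×0^5 = 0
Total = 120

Number of surjections = 120


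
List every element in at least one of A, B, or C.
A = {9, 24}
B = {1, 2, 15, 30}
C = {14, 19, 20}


A ∪ B = {1, 2, 9, 15, 24, 30}
(A ∪ B) ∪ C = {1, 2, 9, 14, 15, 19, 20, 24, 30}

A ∪ B ∪ C = {1, 2, 9, 14, 15, 19, 20, 24, 30}


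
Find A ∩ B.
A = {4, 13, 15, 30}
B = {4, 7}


A ∩ B = elements in both A and B
A = {4, 13, 15, 30}
B = {4, 7}
A ∩ B = {4}

A ∩ B = {4}


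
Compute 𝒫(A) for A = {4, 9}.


|A| = 2, so |P(A)| = 2^2 = 4
Enumerate subsets by cardinality (0 to 2):
∅, {4}, {9}, {4, 9}

P(A) has 4 subsets: ∅, {4}, {9}, {4, 9}


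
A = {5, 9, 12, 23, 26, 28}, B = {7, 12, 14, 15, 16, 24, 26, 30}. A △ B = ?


A △ B = (A \ B) ∪ (B \ A) = elements in exactly one of A or B
A \ B = {5, 9, 23, 28}
B \ A = {7, 14, 15, 16, 24, 30}
A △ B = {5, 7, 9, 14, 15, 16, 23, 24, 28, 30}

A △ B = {5, 7, 9, 14, 15, 16, 23, 24, 28, 30}


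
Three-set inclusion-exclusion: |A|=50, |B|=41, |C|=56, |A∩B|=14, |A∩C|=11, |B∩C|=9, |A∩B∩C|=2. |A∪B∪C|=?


|A∪B∪C| = |A|+|B|+|C| - |A∩B|-|A∩C|-|B∩C| + |A∩B∩C|
= 50+41+56 - 14-11-9 + 2
= 147 - 34 + 2
= 115

|A ∪ B ∪ C| = 115


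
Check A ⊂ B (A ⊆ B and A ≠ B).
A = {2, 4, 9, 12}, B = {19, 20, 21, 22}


A ⊂ B requires: A ⊆ B AND A ≠ B.
A ⊆ B? No
A ⊄ B, so A is not a proper subset.

No, A is not a proper subset of B


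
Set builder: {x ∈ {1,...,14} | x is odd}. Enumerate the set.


Checking each candidate:
Condition: odd numbers in {1,...,14}
Result = {1, 3, 5, 7, 9, 11, 13}

{1, 3, 5, 7, 9, 11, 13}


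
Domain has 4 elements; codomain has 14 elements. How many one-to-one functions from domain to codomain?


An injection sends each of |A| = 4 inputs to a distinct output in B.
# injections = |B|·(|B|-1)·…·(|B|-|A|+1) = 14! / (14 - 4)!
= 14 × 13 × 12 × 11
= 24024

Number of injections = 24024


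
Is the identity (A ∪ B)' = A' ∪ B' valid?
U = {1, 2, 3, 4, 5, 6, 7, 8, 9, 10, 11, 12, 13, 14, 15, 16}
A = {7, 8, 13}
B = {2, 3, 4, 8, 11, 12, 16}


LHS: A ∪ B = {2, 3, 4, 7, 8, 11, 12, 13, 16}
(A ∪ B)' = U \ (A ∪ B) = {1, 5, 6, 9, 10, 14, 15}
A' = {1, 2, 3, 4, 5, 6, 9, 10, 11, 12, 14, 15, 16}, B' = {1, 5, 6, 7, 9, 10, 13, 14, 15}
Claimed RHS: A' ∪ B' = {1, 2, 3, 4, 5, 6, 7, 9, 10, 11, 12, 13, 14, 15, 16}
Identity is INVALID: LHS = {1, 5, 6, 9, 10, 14, 15} but the RHS claimed here equals {1, 2, 3, 4, 5, 6, 7, 9, 10, 11, 12, 13, 14, 15, 16}. The correct form is (A ∪ B)' = A' ∩ B'.

Identity is invalid: (A ∪ B)' = {1, 5, 6, 9, 10, 14, 15} but A' ∪ B' = {1, 2, 3, 4, 5, 6, 7, 9, 10, 11, 12, 13, 14, 15, 16}. The correct De Morgan law is (A ∪ B)' = A' ∩ B'.


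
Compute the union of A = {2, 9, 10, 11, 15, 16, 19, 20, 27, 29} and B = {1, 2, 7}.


A ∪ B = all elements in A or B (or both)
A = {2, 9, 10, 11, 15, 16, 19, 20, 27, 29}
B = {1, 2, 7}
A ∪ B = {1, 2, 7, 9, 10, 11, 15, 16, 19, 20, 27, 29}

A ∪ B = {1, 2, 7, 9, 10, 11, 15, 16, 19, 20, 27, 29}


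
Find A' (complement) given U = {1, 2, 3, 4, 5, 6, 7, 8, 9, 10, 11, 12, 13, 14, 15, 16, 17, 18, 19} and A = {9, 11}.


Aᶜ = U \ A = elements in U but not in A
U = {1, 2, 3, 4, 5, 6, 7, 8, 9, 10, 11, 12, 13, 14, 15, 16, 17, 18, 19}
A = {9, 11}
Aᶜ = {1, 2, 3, 4, 5, 6, 7, 8, 10, 12, 13, 14, 15, 16, 17, 18, 19}

Aᶜ = {1, 2, 3, 4, 5, 6, 7, 8, 10, 12, 13, 14, 15, 16, 17, 18, 19}


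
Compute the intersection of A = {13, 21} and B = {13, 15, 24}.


A ∩ B = elements in both A and B
A = {13, 21}
B = {13, 15, 24}
A ∩ B = {13}

A ∩ B = {13}


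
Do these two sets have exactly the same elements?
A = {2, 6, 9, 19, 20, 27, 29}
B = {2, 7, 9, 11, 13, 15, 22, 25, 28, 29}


Two sets are equal iff they have exactly the same elements.
A = {2, 6, 9, 19, 20, 27, 29}
B = {2, 7, 9, 11, 13, 15, 22, 25, 28, 29}
Differences: {6, 7, 11, 13, 15, 19, 20, 22, 25, 27, 28}
A ≠ B

No, A ≠ B


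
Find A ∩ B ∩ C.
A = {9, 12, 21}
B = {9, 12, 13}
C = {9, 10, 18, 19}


A ∩ B = {9, 12}
(A ∩ B) ∩ C = {9}

A ∩ B ∩ C = {9}


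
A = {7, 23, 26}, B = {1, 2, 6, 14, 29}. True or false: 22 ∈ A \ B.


A = {7, 23, 26}, B = {1, 2, 6, 14, 29}
A \ B = elements in A but not in B
A \ B = {7, 23, 26}
Checking if 22 ∈ A \ B
22 is not in A \ B → False

22 ∉ A \ B


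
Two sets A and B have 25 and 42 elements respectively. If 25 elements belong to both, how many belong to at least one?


|A ∪ B| = |A| + |B| - |A ∩ B|
= 25 + 42 - 25
= 42

|A ∪ B| = 42


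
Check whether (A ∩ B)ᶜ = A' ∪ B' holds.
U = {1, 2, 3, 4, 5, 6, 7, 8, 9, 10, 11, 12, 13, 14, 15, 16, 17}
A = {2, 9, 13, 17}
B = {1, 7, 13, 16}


LHS: A ∩ B = {13}
(A ∩ B)' = U \ (A ∩ B) = {1, 2, 3, 4, 5, 6, 7, 8, 9, 10, 11, 12, 14, 15, 16, 17}
A' = {1, 3, 4, 5, 6, 7, 8, 10, 11, 12, 14, 15, 16}, B' = {2, 3, 4, 5, 6, 8, 9, 10, 11, 12, 14, 15, 17}
Claimed RHS: A' ∪ B' = {1, 2, 3, 4, 5, 6, 7, 8, 9, 10, 11, 12, 14, 15, 16, 17}
Identity is VALID: LHS = RHS = {1, 2, 3, 4, 5, 6, 7, 8, 9, 10, 11, 12, 14, 15, 16, 17} ✓

Identity is valid. (A ∩ B)' = A' ∪ B' = {1, 2, 3, 4, 5, 6, 7, 8, 9, 10, 11, 12, 14, 15, 16, 17}


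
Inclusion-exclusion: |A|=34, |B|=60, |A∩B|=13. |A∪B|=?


|A ∪ B| = |A| + |B| - |A ∩ B|
= 34 + 60 - 13
= 81

|A ∪ B| = 81


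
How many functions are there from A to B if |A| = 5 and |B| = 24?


Each of |A| = 5 inputs maps to any of |B| = 24 outputs.
# functions = |B|^|A| = 24^5
= 7962624

Number of functions = 7962624


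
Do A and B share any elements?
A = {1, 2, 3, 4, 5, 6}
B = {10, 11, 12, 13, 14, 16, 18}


Disjoint means A ∩ B = ∅.
A ∩ B = ∅
A ∩ B = ∅, so A and B are disjoint.

No — A and B share no elements (A ∩ B = ∅), so they are disjoint


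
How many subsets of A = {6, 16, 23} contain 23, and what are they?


A subset of A contains 23 iff the remaining 2 elements form any subset of A \ {23}.
Count: 2^(n-1) = 2^2 = 4
Subsets containing 23: {23}, {6, 23}, {16, 23}, {6, 16, 23}

Subsets containing 23 (4 total): {23}, {6, 23}, {16, 23}, {6, 16, 23}


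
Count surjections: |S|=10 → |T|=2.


n = |S| = 10, k = |T| = 2. Surjections via inclusion-exclusion:
S(n,k) = Σ(-1)^i × C(k,i) × (k-i)^n, i=0 to k
i=0: (-1)^0×C(2,0)×2^10 = 1024
i=1: (-1)^1×C(2,1)×1^10 = -2
i=2: (-1)^2×C(2,2)×0^10 = 0
Total = 1022

Number of surjections = 1022


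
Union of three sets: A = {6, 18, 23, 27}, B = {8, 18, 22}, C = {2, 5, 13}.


A ∪ B = {6, 8, 18, 22, 23, 27}
(A ∪ B) ∪ C = {2, 5, 6, 8, 13, 18, 22, 23, 27}

A ∪ B ∪ C = {2, 5, 6, 8, 13, 18, 22, 23, 27}


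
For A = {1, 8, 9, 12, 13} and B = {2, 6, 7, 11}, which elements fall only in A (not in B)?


A = {1, 8, 9, 12, 13}
B = {2, 6, 7, 11}
Region: only in A (not in B)
Elements: {1, 8, 9, 12, 13}

Elements only in A (not in B): {1, 8, 9, 12, 13}


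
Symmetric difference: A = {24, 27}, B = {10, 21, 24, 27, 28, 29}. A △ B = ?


A △ B = (A \ B) ∪ (B \ A) = elements in exactly one of A or B
A \ B = ∅
B \ A = {10, 21, 28, 29}
A △ B = {10, 21, 28, 29}

A △ B = {10, 21, 28, 29}


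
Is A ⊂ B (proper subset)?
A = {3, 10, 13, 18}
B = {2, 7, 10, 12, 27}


A ⊂ B requires: A ⊆ B AND A ≠ B.
A ⊆ B? No
A ⊄ B, so A is not a proper subset.

No, A is not a proper subset of B


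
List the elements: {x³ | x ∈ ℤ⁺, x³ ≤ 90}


Checking each candidate:
Condition: positive perfect cubes ≤ 90
Result = {1, 8, 27, 64}

{1, 8, 27, 64}


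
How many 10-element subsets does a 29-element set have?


C(n,k) = n! / (k!(n-k)!)
C(29,10) = 29! / (10!19!)
= 20030010

C(29,10) = 20030010


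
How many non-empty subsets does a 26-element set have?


Total subsets = 2^n = 2^26 = 67108864
Non-empty subsets exclude the empty set: 2^n - 1
= 67108864 - 1
= 67108863

Number of non-empty subsets = 67108863


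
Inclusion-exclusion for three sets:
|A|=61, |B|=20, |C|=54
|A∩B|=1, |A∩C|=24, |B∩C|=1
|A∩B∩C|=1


|A∪B∪C| = |A|+|B|+|C| - |A∩B|-|A∩C|-|B∩C| + |A∩B∩C|
= 61+20+54 - 1-24-1 + 1
= 135 - 26 + 1
= 110

|A ∪ B ∪ C| = 110


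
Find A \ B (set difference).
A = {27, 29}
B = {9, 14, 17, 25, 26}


A \ B = elements in A but not in B
A = {27, 29}
B = {9, 14, 17, 25, 26}
Remove from A any elements in B
A \ B = {27, 29}

A \ B = {27, 29}


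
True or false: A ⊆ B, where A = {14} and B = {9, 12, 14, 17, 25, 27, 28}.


A ⊆ B means every element of A is in B.
All elements of A are in B.
So A ⊆ B.

Yes, A ⊆ B


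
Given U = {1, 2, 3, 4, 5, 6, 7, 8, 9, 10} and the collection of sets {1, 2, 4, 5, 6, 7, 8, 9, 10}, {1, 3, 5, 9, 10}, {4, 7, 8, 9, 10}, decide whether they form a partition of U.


A partition requires: (1) non-empty parts, (2) pairwise disjoint, (3) union = U
Parts: {1, 2, 4, 5, 6, 7, 8, 9, 10}, {1, 3, 5, 9, 10}, {4, 7, 8, 9, 10}
Union of parts: {1, 2, 3, 4, 5, 6, 7, 8, 9, 10}
U = {1, 2, 3, 4, 5, 6, 7, 8, 9, 10}
All non-empty? True
Pairwise disjoint? False
Covers U? True

No, not a valid partition


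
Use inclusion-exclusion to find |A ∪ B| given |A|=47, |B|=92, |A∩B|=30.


|A ∪ B| = |A| + |B| - |A ∩ B|
= 47 + 92 - 30
= 109

|A ∪ B| = 109


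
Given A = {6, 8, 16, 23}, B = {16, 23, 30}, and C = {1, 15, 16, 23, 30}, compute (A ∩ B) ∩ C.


A ∩ B = {16, 23}
(A ∩ B) ∩ C = {16, 23}

A ∩ B ∩ C = {16, 23}


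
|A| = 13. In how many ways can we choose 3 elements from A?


C(n,k) = n! / (k!(n-k)!)
C(13,3) = 13! / (3!10!)
= 286

C(13,3) = 286


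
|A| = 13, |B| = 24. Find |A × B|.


|A × B| = |A| × |B|
= 13 × 24
= 312

|A × B| = 312


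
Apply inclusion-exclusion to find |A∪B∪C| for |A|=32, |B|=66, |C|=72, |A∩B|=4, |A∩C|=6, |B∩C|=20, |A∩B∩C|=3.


|A∪B∪C| = |A|+|B|+|C| - |A∩B|-|A∩C|-|B∩C| + |A∩B∩C|
= 32+66+72 - 4-6-20 + 3
= 170 - 30 + 3
= 143

|A ∪ B ∪ C| = 143


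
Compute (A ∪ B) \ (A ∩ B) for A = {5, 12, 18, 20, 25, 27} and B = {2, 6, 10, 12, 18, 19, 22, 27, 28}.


A △ B = (A \ B) ∪ (B \ A) = elements in exactly one of A or B
A \ B = {5, 20, 25}
B \ A = {2, 6, 10, 19, 22, 28}
A △ B = {2, 5, 6, 10, 19, 20, 22, 25, 28}

A △ B = {2, 5, 6, 10, 19, 20, 22, 25, 28}


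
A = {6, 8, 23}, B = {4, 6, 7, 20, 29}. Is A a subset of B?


A ⊆ B means every element of A is in B.
Elements in A not in B: {8, 23}
So A ⊄ B.

No, A ⊄ B


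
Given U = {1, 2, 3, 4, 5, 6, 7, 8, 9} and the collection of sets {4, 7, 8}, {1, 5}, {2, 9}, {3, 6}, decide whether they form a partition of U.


A partition requires: (1) non-empty parts, (2) pairwise disjoint, (3) union = U
Parts: {4, 7, 8}, {1, 5}, {2, 9}, {3, 6}
Union of parts: {1, 2, 3, 4, 5, 6, 7, 8, 9}
U = {1, 2, 3, 4, 5, 6, 7, 8, 9}
All non-empty? True
Pairwise disjoint? True
Covers U? True

Yes, valid partition


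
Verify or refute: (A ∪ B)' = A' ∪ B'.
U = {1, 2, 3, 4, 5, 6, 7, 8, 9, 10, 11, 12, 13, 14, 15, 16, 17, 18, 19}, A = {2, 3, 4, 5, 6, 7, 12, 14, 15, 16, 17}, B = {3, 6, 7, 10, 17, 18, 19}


LHS: A ∪ B = {2, 3, 4, 5, 6, 7, 10, 12, 14, 15, 16, 17, 18, 19}
(A ∪ B)' = U \ (A ∪ B) = {1, 8, 9, 11, 13}
A' = {1, 8, 9, 10, 11, 13, 18, 19}, B' = {1, 2, 4, 5, 8, 9, 11, 12, 13, 14, 15, 16}
Claimed RHS: A' ∪ B' = {1, 2, 4, 5, 8, 9, 10, 11, 12, 13, 14, 15, 16, 18, 19}
Identity is INVALID: LHS = {1, 8, 9, 11, 13} but the RHS claimed here equals {1, 2, 4, 5, 8, 9, 10, 11, 12, 13, 14, 15, 16, 18, 19}. The correct form is (A ∪ B)' = A' ∩ B'.

Identity is invalid: (A ∪ B)' = {1, 8, 9, 11, 13} but A' ∪ B' = {1, 2, 4, 5, 8, 9, 10, 11, 12, 13, 14, 15, 16, 18, 19}. The correct De Morgan law is (A ∪ B)' = A' ∩ B'.


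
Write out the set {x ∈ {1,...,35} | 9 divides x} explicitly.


Checking each candidate:
Condition: multiples of 9 in {1,...,35}
Result = {9, 18, 27}

{9, 18, 27}


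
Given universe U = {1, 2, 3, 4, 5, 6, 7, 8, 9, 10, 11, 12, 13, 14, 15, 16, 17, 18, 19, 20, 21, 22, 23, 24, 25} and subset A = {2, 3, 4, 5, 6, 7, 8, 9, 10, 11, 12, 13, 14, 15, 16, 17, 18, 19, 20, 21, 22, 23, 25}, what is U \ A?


Aᶜ = U \ A = elements in U but not in A
U = {1, 2, 3, 4, 5, 6, 7, 8, 9, 10, 11, 12, 13, 14, 15, 16, 17, 18, 19, 20, 21, 22, 23, 24, 25}
A = {2, 3, 4, 5, 6, 7, 8, 9, 10, 11, 12, 13, 14, 15, 16, 17, 18, 19, 20, 21, 22, 23, 25}
Aᶜ = {1, 24}

Aᶜ = {1, 24}


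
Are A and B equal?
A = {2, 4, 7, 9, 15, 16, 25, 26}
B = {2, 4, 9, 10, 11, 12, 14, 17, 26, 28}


Two sets are equal iff they have exactly the same elements.
A = {2, 4, 7, 9, 15, 16, 25, 26}
B = {2, 4, 9, 10, 11, 12, 14, 17, 26, 28}
Differences: {7, 10, 11, 12, 14, 15, 16, 17, 25, 28}
A ≠ B

No, A ≠ B


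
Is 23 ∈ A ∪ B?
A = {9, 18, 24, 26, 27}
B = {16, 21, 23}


A = {9, 18, 24, 26, 27}, B = {16, 21, 23}
A ∪ B = all elements in A or B
A ∪ B = {9, 16, 18, 21, 23, 24, 26, 27}
Checking if 23 ∈ A ∪ B
23 is in A ∪ B → True

23 ∈ A ∪ B


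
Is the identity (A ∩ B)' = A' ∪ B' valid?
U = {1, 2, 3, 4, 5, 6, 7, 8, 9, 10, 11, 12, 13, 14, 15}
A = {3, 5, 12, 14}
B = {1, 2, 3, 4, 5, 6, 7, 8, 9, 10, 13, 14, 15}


LHS: A ∩ B = {3, 5, 14}
(A ∩ B)' = U \ (A ∩ B) = {1, 2, 4, 6, 7, 8, 9, 10, 11, 12, 13, 15}
A' = {1, 2, 4, 6, 7, 8, 9, 10, 11, 13, 15}, B' = {11, 12}
Claimed RHS: A' ∪ B' = {1, 2, 4, 6, 7, 8, 9, 10, 11, 12, 13, 15}
Identity is VALID: LHS = RHS = {1, 2, 4, 6, 7, 8, 9, 10, 11, 12, 13, 15} ✓

Identity is valid. (A ∩ B)' = A' ∪ B' = {1, 2, 4, 6, 7, 8, 9, 10, 11, 12, 13, 15}


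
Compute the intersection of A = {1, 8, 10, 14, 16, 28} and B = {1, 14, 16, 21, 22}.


A ∩ B = elements in both A and B
A = {1, 8, 10, 14, 16, 28}
B = {1, 14, 16, 21, 22}
A ∩ B = {1, 14, 16}

A ∩ B = {1, 14, 16}


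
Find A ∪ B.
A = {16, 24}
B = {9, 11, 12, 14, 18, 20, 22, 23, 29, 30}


A ∪ B = all elements in A or B (or both)
A = {16, 24}
B = {9, 11, 12, 14, 18, 20, 22, 23, 29, 30}
A ∪ B = {9, 11, 12, 14, 16, 18, 20, 22, 23, 24, 29, 30}

A ∪ B = {9, 11, 12, 14, 16, 18, 20, 22, 23, 24, 29, 30}


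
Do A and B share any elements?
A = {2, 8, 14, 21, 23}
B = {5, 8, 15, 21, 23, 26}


Disjoint means A ∩ B = ∅.
A ∩ B = {8, 21, 23}
A ∩ B ≠ ∅, so A and B are NOT disjoint.

Yes — A and B share the element(s) of A ∩ B = {8, 21, 23}, so they are not disjoint


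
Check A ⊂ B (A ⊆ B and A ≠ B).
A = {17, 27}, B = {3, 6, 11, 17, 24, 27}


A ⊂ B requires: A ⊆ B AND A ≠ B.
A ⊆ B? Yes
A = B? No
A ⊂ B: Yes (A is a proper subset of B)

Yes, A ⊂ B


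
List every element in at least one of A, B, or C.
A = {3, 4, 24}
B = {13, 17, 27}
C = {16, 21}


A ∪ B = {3, 4, 13, 17, 24, 27}
(A ∪ B) ∪ C = {3, 4, 13, 16, 17, 21, 24, 27}

A ∪ B ∪ C = {3, 4, 13, 16, 17, 21, 24, 27}


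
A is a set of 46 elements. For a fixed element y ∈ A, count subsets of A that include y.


Subsets of A containing y correspond to subsets of A \ {y}, which has 45 elements.
Count = 2^(n-1) = 2^45
= 35184372088832

Number of subsets containing y = 35184372088832


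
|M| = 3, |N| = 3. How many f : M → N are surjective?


n = |M| = 3, k = |N| = 3. Surjections via inclusion-exclusion:
S(n,k) = Σ(-1)^i × C(k,i) × (k-i)^n, i=0 to k
i=0: (-1)^0×C(3,0)×3^3 = 27
i=1: (-1)^1×C(3,1)×2^3 = -24
i=2: (-1)^2×C(3,2)×1^3 = 3
i=3: (-1)^3×C(3,3)×0^3 = 0
Total = 6

Number of surjections = 6


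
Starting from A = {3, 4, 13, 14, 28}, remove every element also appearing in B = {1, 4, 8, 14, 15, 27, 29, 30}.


A \ B = elements in A but not in B
A = {3, 4, 13, 14, 28}
B = {1, 4, 8, 14, 15, 27, 29, 30}
Remove from A any elements in B
A \ B = {3, 13, 28}

A \ B = {3, 13, 28}


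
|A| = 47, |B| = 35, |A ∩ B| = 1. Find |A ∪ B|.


|A ∪ B| = |A| + |B| - |A ∩ B|
= 47 + 35 - 1
= 81

|A ∪ B| = 81


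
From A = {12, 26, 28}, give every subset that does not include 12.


A subset of A that omits 12 is a subset of A \ {12}, so there are 2^(n-1) = 2^2 = 4 of them.
Subsets excluding 12: ∅, {26}, {28}, {26, 28}

Subsets excluding 12 (4 total): ∅, {26}, {28}, {26, 28}


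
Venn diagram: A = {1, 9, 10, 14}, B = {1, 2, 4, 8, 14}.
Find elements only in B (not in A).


A = {1, 9, 10, 14}
B = {1, 2, 4, 8, 14}
Region: only in B (not in A)
Elements: {2, 4, 8}

Elements only in B (not in A): {2, 4, 8}


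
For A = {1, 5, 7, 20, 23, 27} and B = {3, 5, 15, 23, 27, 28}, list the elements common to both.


A ∩ B = elements in both A and B
A = {1, 5, 7, 20, 23, 27}
B = {3, 5, 15, 23, 27, 28}
A ∩ B = {5, 23, 27}

A ∩ B = {5, 23, 27}


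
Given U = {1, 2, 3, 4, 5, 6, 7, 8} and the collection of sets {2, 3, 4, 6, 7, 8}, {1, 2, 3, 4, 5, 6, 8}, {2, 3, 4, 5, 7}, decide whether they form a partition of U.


A partition requires: (1) non-empty parts, (2) pairwise disjoint, (3) union = U
Parts: {2, 3, 4, 6, 7, 8}, {1, 2, 3, 4, 5, 6, 8}, {2, 3, 4, 5, 7}
Union of parts: {1, 2, 3, 4, 5, 6, 7, 8}
U = {1, 2, 3, 4, 5, 6, 7, 8}
All non-empty? True
Pairwise disjoint? False
Covers U? True

No, not a valid partition


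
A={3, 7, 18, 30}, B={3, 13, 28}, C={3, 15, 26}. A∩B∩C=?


A ∩ B = {3}
(A ∩ B) ∩ C = {3}

A ∩ B ∩ C = {3}


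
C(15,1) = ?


C(n,k) = n! / (k!(n-k)!)
C(15,1) = 15! / (1!14!)
= 15

C(15,1) = 15


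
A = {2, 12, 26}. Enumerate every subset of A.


|A| = 3, so |P(A)| = 2^3 = 8
Enumerate subsets by cardinality (0 to 3):
∅, {2}, {12}, {26}, {2, 12}, {2, 26}, {12, 26}, {2, 12, 26}

P(A) has 8 subsets: ∅, {2}, {12}, {26}, {2, 12}, {2, 26}, {12, 26}, {2, 12, 26}


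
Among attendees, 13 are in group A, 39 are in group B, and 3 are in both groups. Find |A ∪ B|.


|A ∪ B| = |A| + |B| - |A ∩ B|
= 13 + 39 - 3
= 49

|A ∪ B| = 49


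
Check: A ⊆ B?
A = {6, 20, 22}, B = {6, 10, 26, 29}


A ⊆ B means every element of A is in B.
Elements in A not in B: {20, 22}
So A ⊄ B.

No, A ⊄ B


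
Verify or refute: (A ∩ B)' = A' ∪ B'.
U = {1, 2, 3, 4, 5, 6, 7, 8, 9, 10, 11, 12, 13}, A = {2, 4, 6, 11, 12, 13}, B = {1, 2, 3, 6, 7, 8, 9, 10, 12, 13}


LHS: A ∩ B = {2, 6, 12, 13}
(A ∩ B)' = U \ (A ∩ B) = {1, 3, 4, 5, 7, 8, 9, 10, 11}
A' = {1, 3, 5, 7, 8, 9, 10}, B' = {4, 5, 11}
Claimed RHS: A' ∪ B' = {1, 3, 4, 5, 7, 8, 9, 10, 11}
Identity is VALID: LHS = RHS = {1, 3, 4, 5, 7, 8, 9, 10, 11} ✓

Identity is valid. (A ∩ B)' = A' ∪ B' = {1, 3, 4, 5, 7, 8, 9, 10, 11}


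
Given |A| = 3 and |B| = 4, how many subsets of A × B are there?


A relation from A to B is any subset of A × B.
|A × B| = 3 × 4 = 12
# relations = 2^|A × B| = 2^12 = 4096

Number of relations = 4096


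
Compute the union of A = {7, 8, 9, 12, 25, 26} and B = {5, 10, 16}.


A ∪ B = all elements in A or B (or both)
A = {7, 8, 9, 12, 25, 26}
B = {5, 10, 16}
A ∪ B = {5, 7, 8, 9, 10, 12, 16, 25, 26}

A ∪ B = {5, 7, 8, 9, 10, 12, 16, 25, 26}


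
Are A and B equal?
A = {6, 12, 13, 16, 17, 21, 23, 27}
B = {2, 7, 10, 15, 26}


Two sets are equal iff they have exactly the same elements.
A = {6, 12, 13, 16, 17, 21, 23, 27}
B = {2, 7, 10, 15, 26}
Differences: {2, 6, 7, 10, 12, 13, 15, 16, 17, 21, 23, 26, 27}
A ≠ B

No, A ≠ B


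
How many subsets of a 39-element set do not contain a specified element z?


Subsets of A avoiding z are subsets of A \ {z}, which has 38 elements.
Count = 2^(n-1) = 2^38
= 274877906944

Number of subsets avoiding z = 274877906944


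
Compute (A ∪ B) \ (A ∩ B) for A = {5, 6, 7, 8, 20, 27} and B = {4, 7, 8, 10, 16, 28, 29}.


A △ B = (A \ B) ∪ (B \ A) = elements in exactly one of A or B
A \ B = {5, 6, 20, 27}
B \ A = {4, 10, 16, 28, 29}
A △ B = {4, 5, 6, 10, 16, 20, 27, 28, 29}

A △ B = {4, 5, 6, 10, 16, 20, 27, 28, 29}


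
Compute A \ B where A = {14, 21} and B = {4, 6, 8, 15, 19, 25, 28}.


A \ B = elements in A but not in B
A = {14, 21}
B = {4, 6, 8, 15, 19, 25, 28}
Remove from A any elements in B
A \ B = {14, 21}

A \ B = {14, 21}


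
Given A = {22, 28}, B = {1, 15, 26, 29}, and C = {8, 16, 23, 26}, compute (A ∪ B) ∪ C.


A ∪ B = {1, 15, 22, 26, 28, 29}
(A ∪ B) ∪ C = {1, 8, 15, 16, 22, 23, 26, 28, 29}

A ∪ B ∪ C = {1, 8, 15, 16, 22, 23, 26, 28, 29}


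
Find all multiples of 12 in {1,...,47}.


Checking each candidate:
Condition: multiples of 12 in {1,...,47}
Result = {12, 24, 36}

{12, 24, 36}


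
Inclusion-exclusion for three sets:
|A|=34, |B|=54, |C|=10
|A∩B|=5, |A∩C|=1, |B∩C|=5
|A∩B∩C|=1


|A∪B∪C| = |A|+|B|+|C| - |A∩B|-|A∩C|-|B∩C| + |A∩B∩C|
= 34+54+10 - 5-1-5 + 1
= 98 - 11 + 1
= 88

|A ∪ B ∪ C| = 88


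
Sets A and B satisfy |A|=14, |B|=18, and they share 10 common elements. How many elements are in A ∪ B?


|A ∪ B| = |A| + |B| - |A ∩ B|
= 14 + 18 - 10
= 22

|A ∪ B| = 22


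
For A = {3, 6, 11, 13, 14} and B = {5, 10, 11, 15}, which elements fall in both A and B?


A = {3, 6, 11, 13, 14}
B = {5, 10, 11, 15}
Region: in both A and B
Elements: {11}

Elements in both A and B: {11}


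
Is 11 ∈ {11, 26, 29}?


A = {11, 26, 29}
Checking if 11 is in A
11 is in A → True

11 ∈ A


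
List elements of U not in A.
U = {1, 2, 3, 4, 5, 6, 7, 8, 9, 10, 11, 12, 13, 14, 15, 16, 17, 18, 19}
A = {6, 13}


Aᶜ = U \ A = elements in U but not in A
U = {1, 2, 3, 4, 5, 6, 7, 8, 9, 10, 11, 12, 13, 14, 15, 16, 17, 18, 19}
A = {6, 13}
Aᶜ = {1, 2, 3, 4, 5, 7, 8, 9, 10, 11, 12, 14, 15, 16, 17, 18, 19}

Aᶜ = {1, 2, 3, 4, 5, 7, 8, 9, 10, 11, 12, 14, 15, 16, 17, 18, 19}


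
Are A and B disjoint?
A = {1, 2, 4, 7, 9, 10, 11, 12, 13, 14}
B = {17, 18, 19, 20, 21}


Disjoint means A ∩ B = ∅.
A ∩ B = ∅
A ∩ B = ∅, so A and B are disjoint.

Yes, A and B are disjoint


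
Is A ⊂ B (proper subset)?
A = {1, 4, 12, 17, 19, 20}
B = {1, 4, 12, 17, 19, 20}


A ⊂ B requires: A ⊆ B AND A ≠ B.
A ⊆ B? Yes
A = B? Yes
A = B, so A is not a PROPER subset.

No, A is not a proper subset of B


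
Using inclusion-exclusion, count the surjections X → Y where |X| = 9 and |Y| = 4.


n = |X| = 9, k = |Y| = 4. Surjections via inclusion-exclusion:
S(n,k) = Σ(-1)^i × C(k,i) × (k-i)^n, i=0 to k
i=0: (-1)^0×C(4,0)×4^9 = 262144
i=1: (-1)^1×C(4,1)×3^9 = -78732
i=2: (-1)^2×C(4,2)×2^9 = 3072
i=3: (-1)^3×C(4,3)×1^9 = -4
i=4: (-1)^4×C(4,4)×0^9 = 0
Total = 186480

Number of surjections = 186480


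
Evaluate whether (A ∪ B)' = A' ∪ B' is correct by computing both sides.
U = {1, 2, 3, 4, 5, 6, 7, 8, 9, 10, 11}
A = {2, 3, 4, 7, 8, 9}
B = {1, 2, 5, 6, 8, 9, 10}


LHS: A ∪ B = {1, 2, 3, 4, 5, 6, 7, 8, 9, 10}
(A ∪ B)' = U \ (A ∪ B) = {11}
A' = {1, 5, 6, 10, 11}, B' = {3, 4, 7, 11}
Claimed RHS: A' ∪ B' = {1, 3, 4, 5, 6, 7, 10, 11}
Identity is INVALID: LHS = {11} but the RHS claimed here equals {1, 3, 4, 5, 6, 7, 10, 11}. The correct form is (A ∪ B)' = A' ∩ B'.

Identity is invalid: (A ∪ B)' = {11} but A' ∪ B' = {1, 3, 4, 5, 6, 7, 10, 11}. The correct De Morgan law is (A ∪ B)' = A' ∩ B'.


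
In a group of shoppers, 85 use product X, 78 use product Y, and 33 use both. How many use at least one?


|A ∪ B| = |A| + |B| - |A ∩ B|
= 85 + 78 - 33
= 130

|A ∪ B| = 130


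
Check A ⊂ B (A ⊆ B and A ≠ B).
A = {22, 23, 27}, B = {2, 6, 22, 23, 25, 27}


A ⊂ B requires: A ⊆ B AND A ≠ B.
A ⊆ B? Yes
A = B? No
A ⊂ B: Yes (A is a proper subset of B)

Yes, A ⊂ B


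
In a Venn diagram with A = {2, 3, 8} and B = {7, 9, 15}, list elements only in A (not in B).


A = {2, 3, 8}
B = {7, 9, 15}
Region: only in A (not in B)
Elements: {2, 3, 8}

Elements only in A (not in B): {2, 3, 8}


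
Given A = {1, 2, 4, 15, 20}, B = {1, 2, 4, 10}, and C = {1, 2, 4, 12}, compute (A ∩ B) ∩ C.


A ∩ B = {1, 2, 4}
(A ∩ B) ∩ C = {1, 2, 4}

A ∩ B ∩ C = {1, 2, 4}


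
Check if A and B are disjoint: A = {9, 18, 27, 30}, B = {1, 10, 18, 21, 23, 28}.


Disjoint means A ∩ B = ∅.
A ∩ B = {18}
A ∩ B ≠ ∅, so A and B are NOT disjoint.

No, A and B are not disjoint (A ∩ B = {18})


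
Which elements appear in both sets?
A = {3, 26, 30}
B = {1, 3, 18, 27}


A ∩ B = elements in both A and B
A = {3, 26, 30}
B = {1, 3, 18, 27}
A ∩ B = {3}

A ∩ B = {3}


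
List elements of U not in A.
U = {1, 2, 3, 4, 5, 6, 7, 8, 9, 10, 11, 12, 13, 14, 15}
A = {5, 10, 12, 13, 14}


Aᶜ = U \ A = elements in U but not in A
U = {1, 2, 3, 4, 5, 6, 7, 8, 9, 10, 11, 12, 13, 14, 15}
A = {5, 10, 12, 13, 14}
Aᶜ = {1, 2, 3, 4, 6, 7, 8, 9, 11, 15}

Aᶜ = {1, 2, 3, 4, 6, 7, 8, 9, 11, 15}


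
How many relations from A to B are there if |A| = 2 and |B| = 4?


A relation from A to B is any subset of A × B.
|A × B| = 2 × 4 = 8
# relations = 2^|A × B| = 2^8 = 256

Number of relations = 256
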